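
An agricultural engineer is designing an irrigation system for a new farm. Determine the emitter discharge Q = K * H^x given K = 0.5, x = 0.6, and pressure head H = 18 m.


Q = K * H^x
  = 0.5 * 18^0.6
  = 0.5 * 5.6645
  = 2.83 L/h


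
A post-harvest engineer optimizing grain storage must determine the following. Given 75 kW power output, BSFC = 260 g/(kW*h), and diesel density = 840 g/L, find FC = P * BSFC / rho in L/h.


FC = P * BSFC / rho_fuel
   = 75 * 260 / 840
   = 19500 / 840
   = 23.21 L/h


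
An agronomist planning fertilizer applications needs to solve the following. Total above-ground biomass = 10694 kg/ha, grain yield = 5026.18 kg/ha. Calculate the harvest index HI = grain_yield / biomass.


HI = grain_yield / biomass
   = 5026.18 / 10694
   = 0.47


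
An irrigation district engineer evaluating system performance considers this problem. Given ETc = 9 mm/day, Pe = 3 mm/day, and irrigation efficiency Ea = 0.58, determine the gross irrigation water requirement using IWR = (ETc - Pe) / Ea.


IWR = (ETc - Pe) / Ea
    = (9 - 3) / 0.58
    = 6 / 0.58
    = 10.34 mm/day


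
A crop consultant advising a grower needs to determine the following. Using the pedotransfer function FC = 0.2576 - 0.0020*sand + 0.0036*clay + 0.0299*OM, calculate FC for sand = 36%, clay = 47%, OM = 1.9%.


FC = 0.2576 - 0.0020*36 + 0.0036*47 + 0.0299*1.9
   = 0.2576 - 0.0720 + 0.1692 + 0.0568
   = 0.4116


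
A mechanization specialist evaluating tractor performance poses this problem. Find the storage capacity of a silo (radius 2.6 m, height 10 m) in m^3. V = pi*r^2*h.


V = pi * r^2 * h
  = pi * 2.6^2 * 10
  = pi * 6.76 * 10
  = 212.37 m^3


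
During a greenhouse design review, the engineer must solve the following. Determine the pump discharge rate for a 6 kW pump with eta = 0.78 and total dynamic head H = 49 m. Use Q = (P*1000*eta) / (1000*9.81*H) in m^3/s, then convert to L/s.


Q = (P * 1000 * eta) / (rho * g * H)
  = (6 * 1000 * 0.78) / (1000 * 9.81 * 49)
  = 4680 / 480690
  = 0.00974 m^3/s = 9.74 L/s


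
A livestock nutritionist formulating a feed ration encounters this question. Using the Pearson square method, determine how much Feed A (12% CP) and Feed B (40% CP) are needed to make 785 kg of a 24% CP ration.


parts_A = CP_b - target = 40 - 24 = 16
parts_B = target - CP_a = 24 - 12 = 12
total_parts = 16 + 12 = 28
Feed A = 785 * 16 / 28 = 448.57 kg
Feed B = 785 * 12 / 28 = 336.43 kg

448.57 kg


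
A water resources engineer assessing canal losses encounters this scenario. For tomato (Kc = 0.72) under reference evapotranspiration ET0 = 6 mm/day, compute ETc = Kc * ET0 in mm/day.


ETc = Kc * ET0
    = 0.72 * 6
    = 4.32 mm/day


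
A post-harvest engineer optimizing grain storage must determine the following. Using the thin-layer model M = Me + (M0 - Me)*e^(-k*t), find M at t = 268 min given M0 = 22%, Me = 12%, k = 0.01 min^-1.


M = Me + (M0 - Me) * e^(-k*t)
  = 12 + (22 - 12) * e^(-0.01*268)
  = 12 + 10 * e^(-2.680)
  = 12 + 10 * 0.06856
  = 12 + 0.6856
  = 12.69%


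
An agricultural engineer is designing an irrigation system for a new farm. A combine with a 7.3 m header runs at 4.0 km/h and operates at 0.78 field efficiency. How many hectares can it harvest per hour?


C = w * v * eta_f / 10
  = 7.3 * 4.0 * 0.78 / 10
  = 22.78 / 10
  = 2.28 ha/h


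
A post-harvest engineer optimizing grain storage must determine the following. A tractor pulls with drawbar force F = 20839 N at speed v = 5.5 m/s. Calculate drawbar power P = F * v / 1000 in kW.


P = F * v / 1000
  = 20839 * 5.5 / 1000
  = 114614.50 / 1000
  = 114.61 kW


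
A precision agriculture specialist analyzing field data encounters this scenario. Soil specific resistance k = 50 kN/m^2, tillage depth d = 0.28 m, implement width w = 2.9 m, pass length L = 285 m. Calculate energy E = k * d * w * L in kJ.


E = k * d * w * L
  = 50 * 0.28 * 2.9 * 285
  = 11571 kJ


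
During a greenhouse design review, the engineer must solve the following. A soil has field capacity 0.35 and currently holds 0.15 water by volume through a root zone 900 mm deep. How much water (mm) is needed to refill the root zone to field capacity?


SMD = (FC - theta) * D
    = (0.35 - 0.15) * 900
    = 0.200 * 900
    = 180 mm


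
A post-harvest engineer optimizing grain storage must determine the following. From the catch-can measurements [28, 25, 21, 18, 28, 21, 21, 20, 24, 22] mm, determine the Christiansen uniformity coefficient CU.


xbar = 228 / 10 = 22.800
sum|xi - xbar| = 27.600
CU = 100 * (1 - 27.600 / (10 * 22.800))
   = 100 * (1 - 0.1211)
   = 87.89%


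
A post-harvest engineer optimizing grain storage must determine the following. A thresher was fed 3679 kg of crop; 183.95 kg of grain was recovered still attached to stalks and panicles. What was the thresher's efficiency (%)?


eta = (total - unthreshed) / total * 100
    = (3679 - 183.95) / 3679 * 100
    = 3495.05 / 3679 * 100
    = 95%


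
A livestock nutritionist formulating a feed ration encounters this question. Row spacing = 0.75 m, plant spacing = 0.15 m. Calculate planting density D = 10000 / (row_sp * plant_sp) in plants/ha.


D = 10000 / (row_sp * plant_sp)
  = 10000 / (0.75 * 0.15)
  = 10000 / 0.1125
  = 88888.89 plants/ha


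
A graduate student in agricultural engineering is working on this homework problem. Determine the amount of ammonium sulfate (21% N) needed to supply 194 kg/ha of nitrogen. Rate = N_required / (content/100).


Rate = N_required / (N_content / 100)
     = 194 / (21 / 100)
     = 194 / 0.21
     = 923.81 kg/ha


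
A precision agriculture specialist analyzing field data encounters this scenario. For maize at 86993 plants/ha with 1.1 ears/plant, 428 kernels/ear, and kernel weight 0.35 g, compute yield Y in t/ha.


Y = density * ears * kernels * kw
  = 86993 * 1.1 * 428 * 0.35 g/ha
  = 14334706.54 g/ha
  = 14334.71 kg/ha = 14.33 t/ha


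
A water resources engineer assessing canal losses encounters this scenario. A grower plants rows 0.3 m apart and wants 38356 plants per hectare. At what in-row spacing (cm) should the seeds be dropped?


spacing = 10000 / (row_sp * density)
        = 10000 / (0.3 * 38356)
        = 10000 / 11506.80
        = 0.86905 m = 86.91 cm


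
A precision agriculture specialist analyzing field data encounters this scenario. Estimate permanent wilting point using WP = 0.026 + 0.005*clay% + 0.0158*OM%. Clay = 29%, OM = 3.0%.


WP = 0.026 + 0.005*29 + 0.0158*3.0
   = 0.026 + 0.1450 + 0.0474
   = 0.2184


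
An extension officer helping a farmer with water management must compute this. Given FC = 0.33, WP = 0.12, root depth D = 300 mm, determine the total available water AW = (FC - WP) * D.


AW = (FC - WP) * D
   = (0.33 - 0.12) * 300
   = 0.21 * 300
   = 63 mm


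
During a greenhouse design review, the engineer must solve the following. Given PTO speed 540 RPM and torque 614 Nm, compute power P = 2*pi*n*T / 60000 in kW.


P = 2*pi*n*T / 60000
  = 2*pi * 540 * 614 / 60000
  = 2083252.92 / 60000
  = 34.72 kW


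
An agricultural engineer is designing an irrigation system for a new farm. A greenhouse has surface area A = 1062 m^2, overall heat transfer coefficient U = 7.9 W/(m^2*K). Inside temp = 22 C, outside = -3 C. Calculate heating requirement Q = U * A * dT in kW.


dT = 22 - (-3) = 25 K
Q = U * A * dT
  = 7.9 * 1062 * 25
  = 209745 W = 209.75 kW


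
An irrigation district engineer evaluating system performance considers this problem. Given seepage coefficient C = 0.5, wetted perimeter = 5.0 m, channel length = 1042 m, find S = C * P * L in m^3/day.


S = C * P * L
  = 0.5 * 5.0 * 1042
  = 2605 m^3/day


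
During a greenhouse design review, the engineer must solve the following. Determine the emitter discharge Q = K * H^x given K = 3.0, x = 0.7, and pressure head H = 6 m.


Q = K * H^x
  = 3.0 * 6^0.7
  = 3.0 * 3.5051
  = 10.52 L/h


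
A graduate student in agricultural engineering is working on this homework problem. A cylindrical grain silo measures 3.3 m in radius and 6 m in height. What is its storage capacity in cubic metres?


V = pi * r^2 * h
  = pi * 3.3^2 * 6
  = pi * 10.89 * 6
  = 205.27 m^3


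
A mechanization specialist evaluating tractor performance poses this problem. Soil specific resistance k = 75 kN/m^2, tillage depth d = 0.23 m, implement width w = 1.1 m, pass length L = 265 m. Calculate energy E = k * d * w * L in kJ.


E = k * d * w * L
  = 75 * 0.23 * 1.1 * 265
  = 5028.38 kJ


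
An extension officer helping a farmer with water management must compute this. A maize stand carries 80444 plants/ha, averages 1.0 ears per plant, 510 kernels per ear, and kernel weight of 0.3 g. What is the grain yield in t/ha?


Y = density * ears * kernels * kw
  = 80444 * 1.0 * 510 * 0.3 g/ha
  = 12307932 g/ha
  = 12307.93 kg/ha = 12.31 t/ha


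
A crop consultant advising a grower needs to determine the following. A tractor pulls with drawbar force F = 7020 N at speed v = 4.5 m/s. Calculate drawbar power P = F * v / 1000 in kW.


P = F * v / 1000
  = 7020 * 4.5 / 1000
  = 31590 / 1000
  = 31.59 kW


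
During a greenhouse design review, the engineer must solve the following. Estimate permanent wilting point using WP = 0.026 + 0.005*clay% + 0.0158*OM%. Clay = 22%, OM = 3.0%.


WP = 0.026 + 0.005*22 + 0.0158*3.0
   = 0.026 + 0.1100 + 0.0474
   = 0.1834


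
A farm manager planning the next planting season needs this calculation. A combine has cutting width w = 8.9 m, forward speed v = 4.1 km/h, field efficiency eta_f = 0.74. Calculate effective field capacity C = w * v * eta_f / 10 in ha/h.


C = w * v * eta_f / 10
  = 8.9 * 4.1 * 0.74 / 10
  = 27.00 / 10
  = 2.70 ha/h


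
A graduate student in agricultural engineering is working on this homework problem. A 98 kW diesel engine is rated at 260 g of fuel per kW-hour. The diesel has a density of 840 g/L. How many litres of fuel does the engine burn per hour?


FC = P * BSFC / rho_fuel
   = 98 * 260 / 840
   = 25480 / 840
   = 30.33 L/h


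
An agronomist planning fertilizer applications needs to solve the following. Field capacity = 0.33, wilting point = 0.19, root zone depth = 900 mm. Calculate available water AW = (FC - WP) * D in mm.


AW = (FC - WP) * D
   = (0.33 - 0.19) * 900
   = 0.14 * 900
   = 126 mm


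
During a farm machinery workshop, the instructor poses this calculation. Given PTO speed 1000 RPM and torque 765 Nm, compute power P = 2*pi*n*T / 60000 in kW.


P = 2*pi*n*T / 60000
  = 2*pi * 1000 * 765 / 60000
  = 4806636.76 / 60000
  = 80.11 kW


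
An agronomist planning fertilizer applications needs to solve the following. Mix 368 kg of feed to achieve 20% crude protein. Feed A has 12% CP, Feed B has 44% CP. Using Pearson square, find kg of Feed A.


parts_A = CP_b - target = 44 - 20 = 24
parts_B = target - CP_a = 20 - 12 = 8
total_parts = 24 + 8 = 32
Feed A = 368 * 24 / 32 = 276 kg
Feed B = 368 * 8 / 32 = 92 kg

276 kg


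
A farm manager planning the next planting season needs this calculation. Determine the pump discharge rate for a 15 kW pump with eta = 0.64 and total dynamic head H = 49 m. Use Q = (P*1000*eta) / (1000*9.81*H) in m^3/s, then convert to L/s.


Q = (P * 1000 * eta) / (rho * g * H)
  = (15 * 1000 * 0.64) / (1000 * 9.81 * 49)
  = 9600 / 480690
  = 0.01997 m^3/s = 19.97 L/s


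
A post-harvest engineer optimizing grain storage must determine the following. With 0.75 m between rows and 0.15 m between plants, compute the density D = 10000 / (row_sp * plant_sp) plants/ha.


D = 10000 / (row_sp * plant_sp)
  = 10000 / (0.75 * 0.15)
  = 10000 / 0.1125
  = 88888.89 plants/ha


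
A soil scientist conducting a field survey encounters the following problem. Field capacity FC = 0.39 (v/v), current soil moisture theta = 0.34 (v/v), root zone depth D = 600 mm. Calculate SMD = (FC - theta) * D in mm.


SMD = (FC - theta) * D
    = (0.39 - 0.34) * 600
    = 0.050 * 600
    = 30 mm


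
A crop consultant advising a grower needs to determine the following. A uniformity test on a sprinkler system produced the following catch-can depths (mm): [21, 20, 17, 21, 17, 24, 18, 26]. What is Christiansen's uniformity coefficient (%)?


xbar = 164 / 8 = 20.500
sum|xi - xbar| = 20
CU = 100 * (1 - 20 / (8 * 20.500))
   = 100 * (1 - 0.1220)
   = 87.80%


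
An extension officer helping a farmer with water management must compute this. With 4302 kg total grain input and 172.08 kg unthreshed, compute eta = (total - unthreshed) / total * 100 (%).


eta = (total - unthreshed) / total * 100
    = (4302 - 172.08) / 4302 * 100
    = 4129.92 / 4302 * 100
    = 96%


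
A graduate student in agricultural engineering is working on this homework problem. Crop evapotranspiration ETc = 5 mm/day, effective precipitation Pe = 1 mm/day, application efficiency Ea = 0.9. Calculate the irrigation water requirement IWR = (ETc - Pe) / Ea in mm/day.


IWR = (ETc - Pe) / Ea
    = (5 - 1) / 0.9
    = 4 / 0.9
    = 4.44 mm/day


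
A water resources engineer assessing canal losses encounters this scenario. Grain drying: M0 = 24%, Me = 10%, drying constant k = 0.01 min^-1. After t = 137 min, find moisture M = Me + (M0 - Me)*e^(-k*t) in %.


M = Me + (M0 - Me) * e^(-k*t)
  = 10 + (24 - 10) * e^(-0.01*137)
  = 10 + 14 * e^(-1.370)
  = 10 + 14 * 0.25411
  = 10 + 3.5575
  = 13.56%


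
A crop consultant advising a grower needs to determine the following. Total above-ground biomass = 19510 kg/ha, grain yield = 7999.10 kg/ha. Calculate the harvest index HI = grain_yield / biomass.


HI = grain_yield / biomass
   = 7999.10 / 19510
   = 0.41


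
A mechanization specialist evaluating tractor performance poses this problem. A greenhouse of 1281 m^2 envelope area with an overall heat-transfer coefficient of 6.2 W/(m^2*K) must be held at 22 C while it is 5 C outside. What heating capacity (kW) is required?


dT = 22 - (5) = 17 K
Q = U * A * dT
  = 6.2 * 1281 * 17
  = 135017.40 W = 135.02 kW


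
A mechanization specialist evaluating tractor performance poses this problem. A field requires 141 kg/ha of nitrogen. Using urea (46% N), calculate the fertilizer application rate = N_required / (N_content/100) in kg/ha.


Rate = N_required / (N_content / 100)
     = 141 / (46 / 100)
     = 141 / 0.46
     = 306.52 kg/ha


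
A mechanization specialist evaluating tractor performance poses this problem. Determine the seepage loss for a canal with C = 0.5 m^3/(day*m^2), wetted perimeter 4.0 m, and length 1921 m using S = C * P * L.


S = C * P * L
  = 0.5 * 4.0 * 1921
  = 3842 m^3/day


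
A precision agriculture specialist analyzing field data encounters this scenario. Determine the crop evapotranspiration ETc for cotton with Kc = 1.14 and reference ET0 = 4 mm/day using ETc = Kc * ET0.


ETc = Kc * ET0
    = 1.14 * 4
    = 4.56 mm/day


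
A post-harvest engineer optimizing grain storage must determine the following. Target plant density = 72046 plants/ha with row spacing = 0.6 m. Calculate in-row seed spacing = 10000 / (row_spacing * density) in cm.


spacing = 10000 / (row_sp * density)
        = 10000 / (0.6 * 72046)
        = 10000 / 43227.60
        = 0.23133 m = 23.13 cm


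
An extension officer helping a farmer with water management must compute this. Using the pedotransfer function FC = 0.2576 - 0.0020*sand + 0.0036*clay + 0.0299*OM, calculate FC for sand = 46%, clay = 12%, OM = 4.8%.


FC = 0.2576 - 0.0020*46 + 0.0036*12 + 0.0299*4.8
   = 0.2576 - 0.0920 + 0.0432 + 0.1435
   = 0.3523


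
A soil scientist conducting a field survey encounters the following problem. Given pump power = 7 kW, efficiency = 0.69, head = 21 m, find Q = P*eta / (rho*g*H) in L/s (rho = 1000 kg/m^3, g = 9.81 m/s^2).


Q = (P * 1000 * eta) / (rho * g * H)
  = (7 * 1000 * 0.69) / (1000 * 9.81 * 21)
  = 4830 / 206010
  = 0.02345 m^3/s = 23.45 L/s


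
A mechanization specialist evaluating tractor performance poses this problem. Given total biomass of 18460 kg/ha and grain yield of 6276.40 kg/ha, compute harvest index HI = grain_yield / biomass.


HI = grain_yield / biomass
   = 6276.40 / 18460
   = 0.34


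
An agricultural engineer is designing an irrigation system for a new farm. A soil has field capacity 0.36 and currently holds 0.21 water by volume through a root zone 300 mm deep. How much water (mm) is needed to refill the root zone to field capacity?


SMD = (FC - theta) * D
    = (0.36 - 0.21) * 300
    = 0.150 * 300
    = 45 mm


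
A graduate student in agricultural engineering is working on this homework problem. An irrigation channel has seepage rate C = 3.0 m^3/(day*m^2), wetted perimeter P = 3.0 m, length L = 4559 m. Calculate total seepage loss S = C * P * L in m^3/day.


S = C * P * L
  = 3.0 * 3.0 * 4559
  = 41031 m^3/day


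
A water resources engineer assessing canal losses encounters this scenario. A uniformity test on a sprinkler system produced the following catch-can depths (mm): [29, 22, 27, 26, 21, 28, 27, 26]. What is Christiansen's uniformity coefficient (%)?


xbar = 206 / 8 = 25.750
sum|xi - xbar| = 17
CU = 100 * (1 - 17 / (8 * 25.750))
   = 100 * (1 - 0.0825)
   = 91.75%


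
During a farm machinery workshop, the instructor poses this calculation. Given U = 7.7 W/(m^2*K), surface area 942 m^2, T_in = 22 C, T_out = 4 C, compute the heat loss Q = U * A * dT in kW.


dT = 22 - (4) = 18 K
Q = U * A * dT
  = 7.7 * 942 * 18
  = 130561.20 W = 130.56 kW


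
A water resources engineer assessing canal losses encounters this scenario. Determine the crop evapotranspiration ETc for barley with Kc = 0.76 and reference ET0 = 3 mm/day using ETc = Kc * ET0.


ETc = Kc * ET0
    = 0.76 * 3
    = 2.28 mm/day


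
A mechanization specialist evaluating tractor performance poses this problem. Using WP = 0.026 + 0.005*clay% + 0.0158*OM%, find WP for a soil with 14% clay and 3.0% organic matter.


WP = 0.026 + 0.005*14 + 0.0158*3.0
   = 0.026 + 0.0700 + 0.0474
   = 0.1434


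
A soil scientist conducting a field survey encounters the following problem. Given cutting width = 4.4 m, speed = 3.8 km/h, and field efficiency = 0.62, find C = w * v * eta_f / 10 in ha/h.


C = w * v * eta_f / 10
  = 4.4 * 3.8 * 0.62 / 10
  = 10.37 / 10
  = 1.04 ha/h


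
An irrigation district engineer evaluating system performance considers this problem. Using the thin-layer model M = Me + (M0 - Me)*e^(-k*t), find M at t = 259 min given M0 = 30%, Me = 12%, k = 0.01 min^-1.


M = Me + (M0 - Me) * e^(-k*t)
  = 12 + (30 - 12) * e^(-0.01*259)
  = 12 + 18 * e^(-2.590)
  = 12 + 18 * 0.07502
  = 12 + 1.3504
  = 13.35%


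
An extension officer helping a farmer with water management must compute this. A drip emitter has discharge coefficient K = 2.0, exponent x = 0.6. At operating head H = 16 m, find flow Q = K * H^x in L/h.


Q = K * H^x
  = 2.0 * 16^0.6
  = 2.0 * 5.2780
  = 10.56 L/h


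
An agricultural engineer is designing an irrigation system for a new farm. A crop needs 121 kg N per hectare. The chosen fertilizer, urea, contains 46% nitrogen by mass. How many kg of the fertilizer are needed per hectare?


Rate = N_required / (N_content / 100)
     = 121 / (46 / 100)
     = 121 / 0.46
     = 263.04 kg/ha


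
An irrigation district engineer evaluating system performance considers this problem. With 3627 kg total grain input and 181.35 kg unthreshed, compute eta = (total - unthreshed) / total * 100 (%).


eta = (total - unthreshed) / total * 100
    = (3627 - 181.35) / 3627 * 100
    = 3445.65 / 3627 * 100
    = 95%


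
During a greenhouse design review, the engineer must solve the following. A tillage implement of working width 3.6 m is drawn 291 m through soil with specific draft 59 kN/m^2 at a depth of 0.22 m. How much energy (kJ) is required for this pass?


E = k * d * w * L
  = 59 * 0.22 * 3.6 * 291
  = 13597.85 kJ


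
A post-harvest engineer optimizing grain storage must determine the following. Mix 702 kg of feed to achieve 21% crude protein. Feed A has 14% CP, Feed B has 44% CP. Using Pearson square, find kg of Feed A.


parts_A = CP_b - target = 44 - 21 = 23
parts_B = target - CP_a = 21 - 14 = 7
total_parts = 23 + 7 = 30
Feed A = 702 * 23 / 30 = 538.20 kg
Feed B = 702 * 7 / 30 = 163.80 kg

538.20 kg


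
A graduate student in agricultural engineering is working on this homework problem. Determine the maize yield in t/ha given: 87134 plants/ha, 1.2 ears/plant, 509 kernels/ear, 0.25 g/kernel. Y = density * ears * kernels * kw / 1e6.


Y = density * ears * kernels * kw
  = 87134 * 1.2 * 509 * 0.25 g/ha
  = 13305361.80 g/ha
  = 13305.36 kg/ha = 13.31 t/ha


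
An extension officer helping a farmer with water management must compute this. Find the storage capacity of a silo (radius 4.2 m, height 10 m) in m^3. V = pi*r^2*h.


V = pi * r^2 * h
  = pi * 4.2^2 * 10
  = pi * 17.64 * 10
  = 554.18 m^3


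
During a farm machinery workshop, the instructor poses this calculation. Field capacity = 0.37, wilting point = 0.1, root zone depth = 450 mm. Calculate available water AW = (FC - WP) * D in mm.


AW = (FC - WP) * D
   = (0.37 - 0.1) * 450
   = 0.27 * 450
   = 121.50 mm


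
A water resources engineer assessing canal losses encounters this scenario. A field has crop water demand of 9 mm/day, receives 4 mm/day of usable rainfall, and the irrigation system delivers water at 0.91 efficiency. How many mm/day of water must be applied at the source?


IWR = (ETc - Pe) / Ea
    = (9 - 4) / 0.91
    = 5 / 0.91
    = 5.49 mm/day


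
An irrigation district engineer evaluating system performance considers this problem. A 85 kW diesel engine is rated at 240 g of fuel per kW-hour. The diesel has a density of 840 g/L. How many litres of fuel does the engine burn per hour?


FC = P * BSFC / rho_fuel
   = 85 * 240 / 840
   = 20400 / 840
   = 24.29 L/h


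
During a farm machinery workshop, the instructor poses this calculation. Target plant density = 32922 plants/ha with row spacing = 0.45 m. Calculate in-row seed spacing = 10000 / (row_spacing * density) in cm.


spacing = 10000 / (row_sp * density)
        = 10000 / (0.45 * 32922)
        = 10000 / 14814.90
        = 0.67500 m = 67.50 cm


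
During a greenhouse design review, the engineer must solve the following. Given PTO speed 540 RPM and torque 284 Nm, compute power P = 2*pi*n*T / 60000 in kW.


P = 2*pi*n*T / 60000
  = 2*pi * 540 * 284 / 60000
  = 963589.30 / 60000
  = 16.06 kW


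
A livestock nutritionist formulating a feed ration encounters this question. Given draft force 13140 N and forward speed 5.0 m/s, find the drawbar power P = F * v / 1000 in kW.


P = F * v / 1000
  = 13140 * 5.0 / 1000
  = 65700 / 1000
  = 65.70 kW


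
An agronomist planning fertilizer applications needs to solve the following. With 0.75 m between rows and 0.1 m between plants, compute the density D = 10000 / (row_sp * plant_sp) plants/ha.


D = 10000 / (row_sp * plant_sp)
  = 10000 / (0.75 * 0.1)
  = 10000 / 0.0750
  = 133333.33 plants/ha


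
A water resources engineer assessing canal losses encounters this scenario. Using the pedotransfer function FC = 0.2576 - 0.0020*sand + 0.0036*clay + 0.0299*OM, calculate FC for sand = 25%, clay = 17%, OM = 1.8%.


FC = 0.2576 - 0.0020*25 + 0.0036*17 + 0.0299*1.8
   = 0.2576 - 0.0500 + 0.0612 + 0.0538
   = 0.3226


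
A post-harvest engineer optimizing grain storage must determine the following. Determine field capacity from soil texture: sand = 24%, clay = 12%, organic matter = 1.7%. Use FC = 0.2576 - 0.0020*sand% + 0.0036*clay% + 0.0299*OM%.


FC = 0.2576 - 0.0020*24 + 0.0036*12 + 0.0299*1.7
   = 0.2576 - 0.0480 + 0.0432 + 0.0508
   = 0.3036


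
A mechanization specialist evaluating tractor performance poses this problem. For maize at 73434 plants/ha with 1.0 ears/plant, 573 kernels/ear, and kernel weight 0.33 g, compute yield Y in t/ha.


Y = density * ears * kernels * kw
  = 73434 * 1.0 * 573 * 0.33 g/ha
  = 13885635.06 g/ha
  = 13885.64 kg/ha = 13.89 t/ha


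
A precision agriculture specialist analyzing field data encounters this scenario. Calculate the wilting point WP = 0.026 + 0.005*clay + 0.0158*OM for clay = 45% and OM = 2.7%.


WP = 0.026 + 0.005*45 + 0.0158*2.7
   = 0.026 + 0.2250 + 0.0427
   = 0.2937


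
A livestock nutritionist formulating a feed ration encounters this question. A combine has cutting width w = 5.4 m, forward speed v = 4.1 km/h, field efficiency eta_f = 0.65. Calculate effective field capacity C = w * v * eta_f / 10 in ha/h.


C = w * v * eta_f / 10
  = 5.4 * 4.1 * 0.65 / 10
  = 14.39 / 10
  = 1.44 ha/h


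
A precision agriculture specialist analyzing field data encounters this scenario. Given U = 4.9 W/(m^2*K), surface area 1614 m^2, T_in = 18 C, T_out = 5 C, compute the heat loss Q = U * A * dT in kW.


dT = 18 - (5) = 13 K
Q = U * A * dT
  = 4.9 * 1614 * 13
  = 102811.80 W = 102.81 kW


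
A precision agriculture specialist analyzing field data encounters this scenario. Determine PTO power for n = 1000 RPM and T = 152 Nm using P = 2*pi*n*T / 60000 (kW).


P = 2*pi*n*T / 60000
  = 2*pi * 1000 * 152 / 60000
  = 955044.17 / 60000
  = 15.92 kW


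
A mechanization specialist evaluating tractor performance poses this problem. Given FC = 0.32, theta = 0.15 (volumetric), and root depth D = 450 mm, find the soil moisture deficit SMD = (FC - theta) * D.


SMD = (FC - theta) * D
    = (0.32 - 0.15) * 450
    = 0.170 * 450
    = 76.50 mm


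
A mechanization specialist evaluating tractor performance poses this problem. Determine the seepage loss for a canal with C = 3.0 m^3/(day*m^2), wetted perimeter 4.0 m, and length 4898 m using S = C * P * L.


S = C * P * L
  = 3.0 * 4.0 * 4898
  = 58776 m^3/day


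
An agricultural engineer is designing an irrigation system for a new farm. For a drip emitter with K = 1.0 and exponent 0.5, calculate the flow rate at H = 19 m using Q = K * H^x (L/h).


Q = K * H^x
  = 1.0 * 19^0.5
  = 1.0 * 4.3589
  = 4.36 L/h


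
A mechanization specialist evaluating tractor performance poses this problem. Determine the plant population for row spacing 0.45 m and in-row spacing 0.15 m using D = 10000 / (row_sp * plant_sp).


D = 10000 / (row_sp * plant_sp)
  = 10000 / (0.45 * 0.15)
  = 10000 / 0.0675
  = 148148.15 plants/ha


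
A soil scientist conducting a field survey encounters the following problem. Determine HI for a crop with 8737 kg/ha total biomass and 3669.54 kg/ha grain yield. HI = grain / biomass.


HI = grain_yield / biomass
   = 3669.54 / 8737
   = 0.42


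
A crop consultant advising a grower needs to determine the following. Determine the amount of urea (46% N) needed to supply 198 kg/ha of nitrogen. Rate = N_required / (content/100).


Rate = N_required / (N_content / 100)
     = 198 / (46 / 100)
     = 198 / 0.46
     = 430.43 kg/ha


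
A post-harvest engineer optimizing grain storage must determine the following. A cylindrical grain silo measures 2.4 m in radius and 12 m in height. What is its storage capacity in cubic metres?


V = pi * r^2 * h
  = pi * 2.4^2 * 12
  = pi * 5.76 * 12
  = 217.15 m^3


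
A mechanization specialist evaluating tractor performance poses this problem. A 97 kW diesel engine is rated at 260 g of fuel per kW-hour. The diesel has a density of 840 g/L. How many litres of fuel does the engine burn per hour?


FC = P * BSFC / rho_fuel
   = 97 * 260 / 840
   = 25220 / 840
   = 30.02 L/h


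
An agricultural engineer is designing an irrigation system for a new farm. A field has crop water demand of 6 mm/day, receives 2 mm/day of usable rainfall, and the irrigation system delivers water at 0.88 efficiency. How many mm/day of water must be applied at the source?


IWR = (ETc - Pe) / Ea
    = (6 - 2) / 0.88
    = 4 / 0.88
    = 4.55 mm/day


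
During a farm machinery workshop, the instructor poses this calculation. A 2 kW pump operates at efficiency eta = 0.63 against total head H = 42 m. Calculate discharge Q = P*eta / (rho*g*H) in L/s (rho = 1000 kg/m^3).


Q = (P * 1000 * eta) / (rho * g * H)
  = (2 * 1000 * 0.63) / (1000 * 9.81 * 42)
  = 1260 / 412020
  = 0.00306 m^3/s = 3.06 L/s


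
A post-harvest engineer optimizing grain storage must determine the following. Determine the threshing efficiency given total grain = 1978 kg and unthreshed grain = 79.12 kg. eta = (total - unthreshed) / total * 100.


eta = (total - unthreshed) / total * 100
    = (1978 - 79.12) / 1978 * 100
    = 1898.88 / 1978 * 100
    = 96%


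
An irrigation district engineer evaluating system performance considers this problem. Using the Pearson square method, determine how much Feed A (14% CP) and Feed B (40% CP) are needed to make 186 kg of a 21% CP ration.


parts_A = CP_b - target = 40 - 21 = 19
parts_B = target - CP_a = 21 - 14 = 7
total_parts = 19 + 7 = 26
Feed A = 186 * 19 / 26 = 135.92 kg
Feed B = 186 * 7 / 26 = 50.08 kg

135.92 kg


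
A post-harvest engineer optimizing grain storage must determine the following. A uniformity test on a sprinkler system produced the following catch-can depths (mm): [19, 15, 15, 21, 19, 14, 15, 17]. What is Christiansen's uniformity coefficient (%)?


xbar = 135 / 8 = 16.875
sum|xi - xbar| = 17
CU = 100 * (1 - 17 / (8 * 16.875))
   = 100 * (1 - 0.1259)
   = 87.41%


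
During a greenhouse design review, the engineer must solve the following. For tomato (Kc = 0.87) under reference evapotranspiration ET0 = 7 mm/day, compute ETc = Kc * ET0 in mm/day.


ETc = Kc * ET0
    = 0.87 * 7
    = 6.09 mm/day


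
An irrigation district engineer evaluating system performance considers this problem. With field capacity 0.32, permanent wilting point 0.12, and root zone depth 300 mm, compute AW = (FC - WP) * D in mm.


AW = (FC - WP) * D
   = (0.32 - 0.12) * 300
   = 0.20 * 300
   = 60 mm


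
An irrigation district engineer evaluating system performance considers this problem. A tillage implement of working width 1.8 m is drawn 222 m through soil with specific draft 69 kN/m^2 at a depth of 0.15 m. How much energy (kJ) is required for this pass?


E = k * d * w * L
  = 69 * 0.15 * 1.8 * 222
  = 4135.86 kJ


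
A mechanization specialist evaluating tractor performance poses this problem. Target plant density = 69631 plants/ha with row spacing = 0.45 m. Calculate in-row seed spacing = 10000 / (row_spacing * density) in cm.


spacing = 10000 / (row_sp * density)
        = 10000 / (0.45 * 69631)
        = 10000 / 31333.95
        = 0.31914 m = 31.91 cm


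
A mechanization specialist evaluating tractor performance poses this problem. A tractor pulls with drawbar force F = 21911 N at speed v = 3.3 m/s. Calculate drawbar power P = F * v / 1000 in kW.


P = F * v / 1000
  = 21911 * 3.3 / 1000
  = 72306.30 / 1000
  = 72.31 kW


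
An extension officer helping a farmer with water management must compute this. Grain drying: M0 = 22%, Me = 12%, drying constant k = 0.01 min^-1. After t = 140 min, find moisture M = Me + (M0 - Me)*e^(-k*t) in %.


M = Me + (M0 - Me) * e^(-k*t)
  = 12 + (22 - 12) * e^(-0.01*140)
  = 12 + 10 * e^(-1.400)
  = 12 + 10 * 0.24660
  = 12 + 2.4660
  = 14.47%


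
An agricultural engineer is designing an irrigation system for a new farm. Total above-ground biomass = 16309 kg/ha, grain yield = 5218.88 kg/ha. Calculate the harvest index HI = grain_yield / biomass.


HI = grain_yield / biomass
   = 5218.88 / 16309
   = 0.32


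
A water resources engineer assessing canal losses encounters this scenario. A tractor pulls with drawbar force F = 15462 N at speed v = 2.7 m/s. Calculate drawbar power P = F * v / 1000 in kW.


P = F * v / 1000
  = 15462 * 2.7 / 1000
  = 41747.40 / 1000
  = 41.75 kW


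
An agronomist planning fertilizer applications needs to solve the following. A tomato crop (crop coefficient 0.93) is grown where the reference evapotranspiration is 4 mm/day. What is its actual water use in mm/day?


ETc = Kc * ET0
    = 0.93 * 4
    = 3.72 mm/day


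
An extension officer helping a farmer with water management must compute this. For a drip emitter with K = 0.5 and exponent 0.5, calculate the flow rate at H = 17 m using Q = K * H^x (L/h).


Q = K * H^x
  = 0.5 * 17^0.5
  = 0.5 * 4.1231
  = 2.06 L/h


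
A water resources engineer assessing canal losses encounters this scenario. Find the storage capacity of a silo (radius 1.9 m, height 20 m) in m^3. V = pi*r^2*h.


V = pi * r^2 * h
  = pi * 1.9^2 * 20
  = pi * 3.61 * 20
  = 226.82 m^3


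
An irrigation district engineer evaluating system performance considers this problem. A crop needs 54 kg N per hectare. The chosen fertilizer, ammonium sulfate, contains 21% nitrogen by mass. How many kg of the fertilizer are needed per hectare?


Rate = N_required / (N_content / 100)
     = 54 / (21 / 100)
     = 54 / 0.21
     = 257.14 kg/ha


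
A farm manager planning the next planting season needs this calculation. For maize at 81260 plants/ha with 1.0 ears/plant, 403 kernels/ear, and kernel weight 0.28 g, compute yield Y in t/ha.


Y = density * ears * kernels * kw
  = 81260 * 1.0 * 403 * 0.28 g/ha
  = 9169378.40 g/ha
  = 9169.38 kg/ha = 9.17 t/ha


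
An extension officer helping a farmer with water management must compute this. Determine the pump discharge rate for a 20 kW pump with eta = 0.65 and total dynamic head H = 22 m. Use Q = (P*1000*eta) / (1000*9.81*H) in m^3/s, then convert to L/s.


Q = (P * 1000 * eta) / (rho * g * H)
  = (20 * 1000 * 0.65) / (1000 * 9.81 * 22)
  = 13000 / 215820
  = 0.06024 m^3/s = 60.24 L/s


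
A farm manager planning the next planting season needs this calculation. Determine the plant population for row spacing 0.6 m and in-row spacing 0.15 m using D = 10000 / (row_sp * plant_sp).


D = 10000 / (row_sp * plant_sp)
  = 10000 / (0.6 * 0.15)
  = 10000 / 0.0900
  = 111111.11 plants/ha


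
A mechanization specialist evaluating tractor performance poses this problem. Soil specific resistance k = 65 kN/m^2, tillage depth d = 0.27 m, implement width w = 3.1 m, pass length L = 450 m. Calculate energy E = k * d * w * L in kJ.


E = k * d * w * L
  = 65 * 0.27 * 3.1 * 450
  = 24482.25 kJ


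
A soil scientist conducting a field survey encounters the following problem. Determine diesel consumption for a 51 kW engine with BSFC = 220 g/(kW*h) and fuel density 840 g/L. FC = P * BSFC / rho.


FC = P * BSFC / rho_fuel
   = 51 * 220 / 840
   = 11220 / 840
   = 13.36 L/h


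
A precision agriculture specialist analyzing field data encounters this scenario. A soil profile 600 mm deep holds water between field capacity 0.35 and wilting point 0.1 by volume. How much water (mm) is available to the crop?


AW = (FC - WP) * D
   = (0.35 - 0.1) * 600
   = 0.25 * 600
   = 150 mm


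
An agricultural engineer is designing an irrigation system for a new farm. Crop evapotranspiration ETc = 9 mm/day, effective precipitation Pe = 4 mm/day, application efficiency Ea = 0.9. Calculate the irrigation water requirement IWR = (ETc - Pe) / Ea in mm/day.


IWR = (ETc - Pe) / Ea
    = (9 - 4) / 0.9
    = 5 / 0.9
    = 5.56 mm/day


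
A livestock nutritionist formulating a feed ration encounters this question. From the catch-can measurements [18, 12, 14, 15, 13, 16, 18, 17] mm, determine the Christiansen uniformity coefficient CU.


xbar = 123 / 8 = 15.375
sum|xi - xbar| = 15
CU = 100 * (1 - 15 / (8 * 15.375))
   = 100 * (1 - 0.1220)
   = 87.80%


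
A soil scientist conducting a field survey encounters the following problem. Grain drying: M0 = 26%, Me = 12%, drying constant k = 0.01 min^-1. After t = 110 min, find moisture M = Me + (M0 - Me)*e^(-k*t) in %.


M = Me + (M0 - Me) * e^(-k*t)
  = 12 + (26 - 12) * e^(-0.01*110)
  = 12 + 14 * e^(-1.100)
  = 12 + 14 * 0.33287
  = 12 + 4.6602
  = 16.66%


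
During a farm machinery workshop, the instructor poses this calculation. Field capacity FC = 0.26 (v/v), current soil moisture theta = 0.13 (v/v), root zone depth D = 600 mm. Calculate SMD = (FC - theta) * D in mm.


SMD = (FC - theta) * D
    = (0.26 - 0.13) * 600
    = 0.130 * 600
    = 78 mm


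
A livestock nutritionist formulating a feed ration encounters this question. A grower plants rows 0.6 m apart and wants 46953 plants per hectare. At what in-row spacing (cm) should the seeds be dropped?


spacing = 10000 / (row_sp * density)
        = 10000 / (0.6 * 46953)
        = 10000 / 28171.80
        = 0.35496 m = 35.50 cm


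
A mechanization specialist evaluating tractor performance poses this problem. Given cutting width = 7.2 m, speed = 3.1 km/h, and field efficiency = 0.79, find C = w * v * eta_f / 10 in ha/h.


C = w * v * eta_f / 10
  = 7.2 * 3.1 * 0.79 / 10
  = 17.63 / 10
  = 1.76 ha/h


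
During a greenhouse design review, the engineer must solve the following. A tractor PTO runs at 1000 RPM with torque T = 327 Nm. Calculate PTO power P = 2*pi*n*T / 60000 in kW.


P = 2*pi*n*T / 60000
  = 2*pi * 1000 * 327 / 60000
  = 2054601.60 / 60000
  = 34.24 kW


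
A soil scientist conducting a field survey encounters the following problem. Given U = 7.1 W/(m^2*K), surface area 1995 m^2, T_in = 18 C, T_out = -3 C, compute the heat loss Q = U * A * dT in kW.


dT = 18 - (-3) = 21 K
Q = U * A * dT
  = 7.1 * 1995 * 21
  = 297454.50 W = 297.45 kW


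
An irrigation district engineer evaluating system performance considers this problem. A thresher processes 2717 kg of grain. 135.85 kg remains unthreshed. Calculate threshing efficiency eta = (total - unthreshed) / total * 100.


eta = (total - unthreshed) / total * 100
    = (2717 - 135.85) / 2717 * 100
    = 2581.15 / 2717 * 100
    = 95%


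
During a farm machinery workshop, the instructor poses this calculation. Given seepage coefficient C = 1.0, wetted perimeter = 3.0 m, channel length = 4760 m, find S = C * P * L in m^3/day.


S = C * P * L
  = 1.0 * 3.0 * 4760
  = 14280 m^3/day


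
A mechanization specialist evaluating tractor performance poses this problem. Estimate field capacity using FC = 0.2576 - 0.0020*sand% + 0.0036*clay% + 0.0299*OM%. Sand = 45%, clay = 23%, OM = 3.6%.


FC = 0.2576 - 0.0020*45 + 0.0036*23 + 0.0299*3.6
   = 0.2576 - 0.0900 + 0.0828 + 0.1076
   = 0.3580


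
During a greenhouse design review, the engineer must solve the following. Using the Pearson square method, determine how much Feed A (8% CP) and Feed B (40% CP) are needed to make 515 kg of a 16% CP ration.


parts_A = CP_b - target = 40 - 16 = 24
parts_B = target - CP_a = 16 - 8 = 8
total_parts = 24 + 8 = 32
Feed A = 515 * 24 / 32 = 386.25 kg
Feed B = 515 * 8 / 32 = 128.75 kg

386.25 kg


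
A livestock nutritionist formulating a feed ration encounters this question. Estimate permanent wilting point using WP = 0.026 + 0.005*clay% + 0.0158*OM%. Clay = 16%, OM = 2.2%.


WP = 0.026 + 0.005*16 + 0.0158*2.2
   = 0.026 + 0.0800 + 0.0348
   = 0.1408


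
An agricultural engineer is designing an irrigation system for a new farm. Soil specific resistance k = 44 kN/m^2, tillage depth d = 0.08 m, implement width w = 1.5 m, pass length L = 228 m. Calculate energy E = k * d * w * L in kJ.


E = k * d * w * L
  = 44 * 0.08 * 1.5 * 228
  = 1203.84 kJ


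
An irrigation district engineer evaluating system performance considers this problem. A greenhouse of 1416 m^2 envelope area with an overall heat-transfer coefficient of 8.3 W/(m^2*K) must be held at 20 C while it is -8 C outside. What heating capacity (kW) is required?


dT = 20 - (-8) = 28 K
Q = U * A * dT
  = 8.3 * 1416 * 28
  = 329078.40 W = 329.08 kW


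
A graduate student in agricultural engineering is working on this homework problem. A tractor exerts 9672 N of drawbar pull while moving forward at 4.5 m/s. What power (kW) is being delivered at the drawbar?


P = F * v / 1000
  = 9672 * 4.5 / 1000
  = 43524 / 1000
  = 43.52 kW


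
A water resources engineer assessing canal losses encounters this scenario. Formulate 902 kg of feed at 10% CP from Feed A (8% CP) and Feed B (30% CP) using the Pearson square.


parts_A = CP_b - target = 30 - 10 = 20
parts_B = target - CP_a = 10 - 8 = 2
total_parts = 20 + 2 = 22
Feed A = 902 * 20 / 22 = 820 kg
Feed B = 902 * 2 / 22 = 82 kg

820 kg
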